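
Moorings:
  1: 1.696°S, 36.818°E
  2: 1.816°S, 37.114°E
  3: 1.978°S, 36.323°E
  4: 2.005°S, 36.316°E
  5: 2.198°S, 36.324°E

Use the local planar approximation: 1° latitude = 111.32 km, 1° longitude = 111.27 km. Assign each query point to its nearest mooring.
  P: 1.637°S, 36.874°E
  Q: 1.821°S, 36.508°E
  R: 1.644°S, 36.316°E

P at 1.637°S, 36.874°E:
  1: 9.053 km
  2: 33.320 km
  3: 72.110 km
  4: 74.385 km
  5: 87.438 km
  → nearest: 1 (9.053 km)
Q at 1.821°S, 36.508°E:
  1: 37.195 km
  2: 67.432 km
  3: 27.004 km
  4: 29.597 km
  5: 46.695 km
  → nearest: 3 (27.004 km)
R at 1.644°S, 36.316°E:
  1: 56.157 km
  2: 90.834 km
  3: 37.189 km
  4: 40.187 km
  5: 61.678 km
  → nearest: 3 (37.189 km)

P→1; Q→3; R→3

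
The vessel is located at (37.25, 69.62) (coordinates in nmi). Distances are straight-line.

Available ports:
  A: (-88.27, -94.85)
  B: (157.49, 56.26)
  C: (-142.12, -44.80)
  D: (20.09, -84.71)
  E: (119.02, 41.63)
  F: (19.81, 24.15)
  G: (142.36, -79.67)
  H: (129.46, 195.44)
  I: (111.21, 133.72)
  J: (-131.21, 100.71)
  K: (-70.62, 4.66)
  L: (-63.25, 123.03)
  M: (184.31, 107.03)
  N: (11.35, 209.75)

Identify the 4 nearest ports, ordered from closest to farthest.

Distances from (37.25, 69.62):
A: √((-125.52)² + (-164.47)²) = √(15755.2704 + 27050.3809) = 206.90 nmi
B: √((120.24)² + (-13.36)²) = √(14457.6576 + 178.4896) = 120.98 nmi
C: √((-179.37)² + (-114.42)²) = √(32173.5969 + 13091.9364) = 212.76 nmi
D: √((-17.16)² + (-154.33)²) = √(294.4656 + 23817.7489) = 155.28 nmi
E: √((81.77)² + (-27.99)²) = √(6686.3329 + 783.4401) = 86.43 nmi
F: √((-17.44)² + (-45.47)²) = √(304.1536 + 2067.5209) = 48.70 nmi
G: √((105.11)² + (-149.29)²) = √(11048.1121 + 22287.5041) = 182.58 nmi
H: √((92.21)² + (125.82)²) = √(8502.6841 + 15830.6724) = 155.99 nmi
I: √((73.96)² + (64.10)²) = √(5470.0816 + 4108.8100) = 97.87 nmi
J: √((-168.46)² + (31.09)²) = √(28378.7716 + 966.5881) = 171.30 nmi
K: √((-107.87)² + (-64.96)²) = √(11635.9369 + 4219.8016) = 125.92 nmi
L: √((-100.50)² + (53.41)²) = √(10100.2500 + 2852.6281) = 113.81 nmi
M: √((147.06)² + (37.41)²) = √(21626.6436 + 1399.5081) = 151.74 nmi
N: √((-25.90)² + (140.13)²) = √(670.8100 + 19636.4169) = 142.50 nmi
Sorted: F (48.70 nmi) < E (86.43 nmi) < I (97.87 nmi) < L (113.81 nmi) < B (120.98 nmi) < K (125.92 nmi) < …

F, E, I, L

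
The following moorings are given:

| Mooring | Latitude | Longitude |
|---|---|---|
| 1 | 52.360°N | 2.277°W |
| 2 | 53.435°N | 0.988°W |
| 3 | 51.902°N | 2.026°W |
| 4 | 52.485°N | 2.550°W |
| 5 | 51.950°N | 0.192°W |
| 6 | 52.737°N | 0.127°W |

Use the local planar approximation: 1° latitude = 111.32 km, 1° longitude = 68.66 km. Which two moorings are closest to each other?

Pairwise distances:
1–2: 148.840 km
1–3: 53.818 km
1–4: 23.345 km
1–5: 150.256 km
1–6: 153.469 km
2–3: 184.938 km
2–4: 150.618 km
2–5: 174.110 km
2–6: 97.633 km
3–4: 74.205 km
3–5: 126.036 km
3–6: 160.126 km
4–5: 172.507 km
4–6: 168.712 km
5–6: 87.722 km
Closest pair: 1–4 at 23.345 km.

1 and 4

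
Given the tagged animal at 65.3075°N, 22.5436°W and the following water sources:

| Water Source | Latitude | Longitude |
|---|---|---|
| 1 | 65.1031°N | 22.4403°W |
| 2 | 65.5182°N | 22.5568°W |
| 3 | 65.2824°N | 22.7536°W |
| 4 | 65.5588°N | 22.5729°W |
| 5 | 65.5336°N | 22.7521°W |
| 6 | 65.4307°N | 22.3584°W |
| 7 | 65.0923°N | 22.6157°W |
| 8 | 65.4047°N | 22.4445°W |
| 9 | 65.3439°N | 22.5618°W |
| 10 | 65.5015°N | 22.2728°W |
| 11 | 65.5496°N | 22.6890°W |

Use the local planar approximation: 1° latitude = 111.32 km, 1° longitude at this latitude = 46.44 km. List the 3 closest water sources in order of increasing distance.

Distances from 65.3075°N, 22.5436°W:
1: √((-0.2044·111.32)² + (0.1033·46.44)²) = √(517.735779 + 23.013627) = 23.2540 km
2: √((0.2107·111.32)² + (-0.0132·46.44)²) = √(550.142842 + 0.375779) = 23.4631 km
3: √((-0.0251·111.32)² + (-0.2100·46.44)²) = √(7.807174 + 95.109306) = 10.1448 km
4: √((0.2513·111.32)² + (-0.0293·46.44)²) = √(782.584735 + 1.851483) = 28.0078 km
5: √((0.2261·111.32)² + (-0.2085·46.44)²) = √(633.501314 + 93.755454) = 26.9677 km
6: √((0.1232·111.32)² + (0.1852·46.44)²) = √(188.090911 + 73.971834) = 16.1884 km
7: √((-0.2152·111.32)² + (-0.0721·46.44)²) = √(573.893002 + 11.211274) = 24.1889 km
8: √((0.0972·111.32)² + (0.0991·46.44)²) = √(117.078979 + 21.180282) = 11.7584 km
9: √((0.0364·111.32)² + (-0.0182·46.44)²) = √(16.419093 + 0.714377) = 4.1393 km
10: √((0.1940·111.32)² + (0.2708·46.44)²) = √(466.390671 + 158.154569) = 24.9909 km
11: √((0.2421·111.32)² + (-0.1454·46.44)²) = √(726.333331 + 45.594582) = 27.7836 km
Sorted: 9 (4.1393 km) < 3 (10.1448 km) < 8 (11.7584 km) < 6 (16.1884 km) < 1 (23.2540 km) < …

9, 3, 8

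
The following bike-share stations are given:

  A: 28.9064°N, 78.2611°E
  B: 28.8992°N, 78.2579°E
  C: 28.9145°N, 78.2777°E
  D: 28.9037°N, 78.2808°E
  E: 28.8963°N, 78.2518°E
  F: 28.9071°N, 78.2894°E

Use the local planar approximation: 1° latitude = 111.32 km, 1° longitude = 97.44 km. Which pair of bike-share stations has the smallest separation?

Pairwise distances:
A–B: √((-0.0072·111.32)² + (-0.0032·97.44)²) = √(0.642409 + 0.097224) = 0.8600 km
A–C: √((0.0081·111.32)² + (0.0166·97.44)²) = √(0.813048 + 2.616319) = 1.8519 km
A–D: √((-0.0027·111.32)² + (0.0197·97.44)²) = √(0.090339 + 3.684741) = 1.9430 km
A–E: √((-0.0101·111.32)² + (-0.0093·97.44)²) = √(1.264122 + 0.821184) = 1.4441 km
A–F: √((0.0007·111.32)² + (0.0283·97.44)²) = √(0.006072 + 7.604093) = 2.7587 km
B–C: √((0.0153·111.32)² + (0.0198·97.44)²) = √(2.900877 + 3.722245) = 2.5735 km
B–D: √((0.0045·111.32)² + (0.0229·97.44)²) = √(0.250941 + 4.979039) = 2.2869 km
B–E: √((-0.0029·111.32)² + (-0.0061·97.44)²) = √(0.104218 + 0.353292) = 0.6764 km
B–F: √((0.0079·111.32)² + (0.0315·97.44)²) = √(0.773394 + 9.420971) = 3.1929 km
C–D: √((-0.0108·111.32)² + (0.0031·97.44)²) = √(1.445419 + 0.091243) = 1.2396 km
C–E: √((-0.0182·111.32)² + (-0.0259·97.44)²) = √(4.104773 + 6.369042) = 3.2363 km
C–F: √((-0.0074·111.32)² + (0.0117·97.44)²) = √(0.678594 + 1.299709) = 1.4065 km
D–E: √((-0.0074·111.32)² + (-0.0290·97.44)²) = √(0.678594 + 7.984920) = 2.9434 km
D–F: √((0.0034·111.32)² + (0.0086·97.44)²) = √(0.143253 + 0.702217) = 0.9195 km
E–F: √((0.0108·111.32)² + (0.0376·97.44)²) = √(1.445419 + 13.423020) = 3.8560 km
Closest pair: B–E at 0.6764 km.

B and E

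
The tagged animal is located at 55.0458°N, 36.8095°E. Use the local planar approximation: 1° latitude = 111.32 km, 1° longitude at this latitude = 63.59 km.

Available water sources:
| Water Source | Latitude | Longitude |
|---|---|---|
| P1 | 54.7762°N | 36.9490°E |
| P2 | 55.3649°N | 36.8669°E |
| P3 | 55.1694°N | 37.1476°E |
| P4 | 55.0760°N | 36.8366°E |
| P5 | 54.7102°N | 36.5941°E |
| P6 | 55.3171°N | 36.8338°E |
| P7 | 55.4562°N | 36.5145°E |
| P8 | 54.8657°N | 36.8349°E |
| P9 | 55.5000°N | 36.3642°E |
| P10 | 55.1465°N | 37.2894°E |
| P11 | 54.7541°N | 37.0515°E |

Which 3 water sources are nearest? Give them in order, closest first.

P4, P8, P3

Distances from 55.0458°N, 36.8095°E:
P1: √((-0.2696·111.32)² + (0.1395·63.59)²) = √(900.712461 + 78.691181) = 31.2954 km
P2: √((0.3191·111.32)² + (0.0574·63.59)²) = √(1261.827545 + 13.322982) = 35.7092 km
P3: √((0.1236·111.32)² + (0.3381·63.59)²) = √(189.314264 + 462.240497) = 25.5256 km
P4: √((0.0302·111.32)² + (0.0271·63.59)²) = √(11.302130 + 2.969725) = 3.7778 km
P5: √((-0.3356·111.32)² + (-0.2154·63.59)²) = √(1395.694283 + 187.615644) = 39.7908 km
P6: √((0.2713·111.32)² + (0.0243·63.59)²) = √(912.107408 + 2.387757) = 30.2406 km
P7: √((0.4104·111.32)² + (-0.2950·63.59)²) = √(2087.185743 + 351.901957) = 49.3871 km
P8: √((-0.1801·111.32)² + (0.0254·63.59)²) = √(401.951655 + 2.608826) = 20.1137 km
P9: √((0.4542·111.32)² + (-0.4453·63.59)²) = √(2556.469732 + 801.831365) = 57.9509 km
P10: √((0.1007·111.32)² + (0.4799·63.59)²) = √(125.662396 + 931.277585) = 32.5106 km
P11: √((-0.2917·111.32)² + (0.2420·63.59)²) = √(1054.433642 + 236.814550) = 35.9339 km
Sorted: P4 (3.7778 km) < P8 (20.1137 km) < P3 (25.5256 km) < P6 (30.2406 km) < P1 (31.2954 km) < …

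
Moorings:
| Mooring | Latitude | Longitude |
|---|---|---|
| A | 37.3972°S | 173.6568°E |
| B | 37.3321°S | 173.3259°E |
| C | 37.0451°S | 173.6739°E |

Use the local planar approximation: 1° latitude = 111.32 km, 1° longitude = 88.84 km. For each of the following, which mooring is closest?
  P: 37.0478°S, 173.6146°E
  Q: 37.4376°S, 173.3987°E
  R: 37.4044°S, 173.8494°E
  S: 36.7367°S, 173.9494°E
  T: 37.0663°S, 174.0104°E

P→C; Q→B; R→A; S→C; T→C

P at 37.0478°S, 173.6146°E:
  A: 39.0755 km
  B: 40.7362 km
  C: 5.2768 km
  → nearest: C (5.2768 km)
Q at 37.4376°S, 173.3987°E:
  A: 23.3665 km
  B: 13.4073 km
  C: 50.0682 km
  → nearest: B (13.4073 km)
R at 37.4044°S, 173.8494°E:
  A: 17.1293 km
  B: 47.1990 km
  C: 42.9287 km
  → nearest: A (17.1293 km)
S at 36.7367°S, 173.9494°E:
  A: 77.9866 km
  B: 86.3787 km
  C: 42.1624 km
  → nearest: C (42.1624 km)
T at 37.0663°S, 174.0104°E:
  A: 48.4118 km
  B: 67.6275 km
  C: 29.9877 km
  → nearest: C (29.9877 km)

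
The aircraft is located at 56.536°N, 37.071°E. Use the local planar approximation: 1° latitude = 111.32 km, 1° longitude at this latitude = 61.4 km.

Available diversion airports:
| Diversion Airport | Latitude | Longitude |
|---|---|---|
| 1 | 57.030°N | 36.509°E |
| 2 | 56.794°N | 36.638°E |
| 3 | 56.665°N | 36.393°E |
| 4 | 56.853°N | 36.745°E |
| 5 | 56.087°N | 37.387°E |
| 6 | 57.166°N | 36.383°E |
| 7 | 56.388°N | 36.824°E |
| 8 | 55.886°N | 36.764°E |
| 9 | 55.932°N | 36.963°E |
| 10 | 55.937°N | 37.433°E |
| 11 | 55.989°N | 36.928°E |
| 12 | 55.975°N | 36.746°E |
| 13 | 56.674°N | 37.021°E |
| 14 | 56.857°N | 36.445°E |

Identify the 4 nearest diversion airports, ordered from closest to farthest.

13, 7, 2, 4

Distances from 56.536°N, 37.071°E:
1: 64.922 km
2: 39.137 km
3: 44.036 km
4: 40.570 km
5: 53.616 km
6: 81.871 km
7: 22.393 km
8: 74.773 km
9: 67.563 km
10: 70.288 km
11: 61.522 km
12: 65.561 km
13: 15.666 km
14: 52.481 km
Sorted: 13 (15.666 km) < 7 (22.393 km) < 2 (39.137 km) < 4 (40.570 km) < 3 (44.036 km) < 14 (52.481 km) < …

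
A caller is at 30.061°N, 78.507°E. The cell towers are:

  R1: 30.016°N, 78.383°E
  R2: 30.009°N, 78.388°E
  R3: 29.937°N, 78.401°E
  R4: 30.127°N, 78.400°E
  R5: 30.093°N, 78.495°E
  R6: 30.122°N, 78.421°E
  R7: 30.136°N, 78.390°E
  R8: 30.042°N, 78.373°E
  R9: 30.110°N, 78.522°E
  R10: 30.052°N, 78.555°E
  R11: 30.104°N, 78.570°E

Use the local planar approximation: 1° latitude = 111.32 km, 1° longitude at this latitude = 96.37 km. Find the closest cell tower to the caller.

R5

Distances from 30.061°N, 78.507°E:
R1: √((-0.045·111.32)² + (-0.124·96.37)²) = √(25.09409 + 142.79963) = 12.957 km
R2: √((-0.052·111.32)² + (-0.119·96.37)²) = √(33.50835 + 131.51571) = 12.846 km
R3: √((-0.124·111.32)² + (-0.106·96.37)²) = √(190.54158 + 104.35072) = 17.172 km
R4: √((0.066·111.32)² + (-0.107·96.37)²) = √(53.98017 + 106.32889) = 12.661 km
R5: √((0.032·111.32)² + (-0.012·96.37)²) = √(12.68955 + 1.33735) = 3.745 km
R6: √((0.061·111.32)² + (-0.086·96.37)²) = √(46.11116 + 68.68796) = 10.714 km
R7: √((0.075·111.32)² + (-0.117·96.37)²) = √(69.70580 + 127.13216) = 14.030 km
R8: √((-0.019·111.32)² + (-0.134·96.37)²) = √(4.47356 + 166.76055) = 13.086 km
R9: √((0.049·111.32)² + (0.015·96.37)²) = √(29.75353 + 2.08961) = 5.643 km
R10: √((-0.009·111.32)² + (0.048·96.37)²) = √(1.00376 + 21.39766) = 4.733 km
R11: √((0.043·111.32)² + (0.063·96.37)²) = √(22.91307 + 36.86081) = 7.731 km
Minimum: R5 at 3.745 km.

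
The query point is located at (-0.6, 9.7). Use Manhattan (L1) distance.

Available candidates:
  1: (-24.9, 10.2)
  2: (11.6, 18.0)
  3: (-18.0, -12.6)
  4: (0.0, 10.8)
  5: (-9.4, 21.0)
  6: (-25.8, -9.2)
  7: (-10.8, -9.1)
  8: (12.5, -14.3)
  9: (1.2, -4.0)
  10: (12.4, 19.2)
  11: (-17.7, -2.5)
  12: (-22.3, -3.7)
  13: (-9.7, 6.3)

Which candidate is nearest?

Distances from (-0.6, 9.7):
1: 24.8
2: 20.5
3: 39.7
4: 1.7
5: 20.1
6: 44.1
7: 29.0
8: 37.1
9: 15.5
10: 22.5
11: 29.3
12: 35.1
13: 12.5
Minimum: 4 at 1.7.

4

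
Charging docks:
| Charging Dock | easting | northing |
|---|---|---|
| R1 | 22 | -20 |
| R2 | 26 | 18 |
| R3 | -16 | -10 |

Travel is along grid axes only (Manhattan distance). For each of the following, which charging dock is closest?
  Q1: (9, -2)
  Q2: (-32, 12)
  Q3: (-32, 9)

Q1→R1; Q2→R3; Q3→R3

Q1 at (9, -2):
  R1: |13| + |-18| = 13 + 18 = 31
  R2: |17| + |20| = 17 + 20 = 37
  R3: |-25| + |-8| = 25 + 8 = 33
  → nearest: R1 (31)
Q2 at (-32, 12):
  R1: |54| + |-32| = 54 + 32 = 86
  R2: |58| + |6| = 58 + 6 = 64
  R3: |16| + |-22| = 16 + 22 = 38
  → nearest: R3 (38)
Q3 at (-32, 9):
  R1: |54| + |-29| = 54 + 29 = 83
  R2: |58| + |9| = 58 + 9 = 67
  R3: |16| + |-19| = 16 + 19 = 35
  → nearest: R3 (35)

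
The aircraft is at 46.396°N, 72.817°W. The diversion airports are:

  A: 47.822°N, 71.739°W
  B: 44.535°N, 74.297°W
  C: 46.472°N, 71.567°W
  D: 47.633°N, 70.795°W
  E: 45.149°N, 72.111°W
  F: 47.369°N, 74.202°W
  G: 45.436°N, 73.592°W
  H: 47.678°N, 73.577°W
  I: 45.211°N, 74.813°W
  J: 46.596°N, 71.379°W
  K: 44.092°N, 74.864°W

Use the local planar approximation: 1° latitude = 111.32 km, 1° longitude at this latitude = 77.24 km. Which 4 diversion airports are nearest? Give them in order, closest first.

Distances from 46.396°N, 72.817°W:
A: 179.254 km
B: 236.613 km
C: 96.920 km
D: 208.216 km
E: 149.143 km
F: 152.237 km
G: 122.491 km
H: 154.314 km
I: 202.904 km
J: 113.281 km
K: 301.300 km
Sorted: C (96.920 km) < J (113.281 km) < G (122.491 km) < E (149.143 km) < F (152.237 km) < H (154.314 km) < …

C, J, G, E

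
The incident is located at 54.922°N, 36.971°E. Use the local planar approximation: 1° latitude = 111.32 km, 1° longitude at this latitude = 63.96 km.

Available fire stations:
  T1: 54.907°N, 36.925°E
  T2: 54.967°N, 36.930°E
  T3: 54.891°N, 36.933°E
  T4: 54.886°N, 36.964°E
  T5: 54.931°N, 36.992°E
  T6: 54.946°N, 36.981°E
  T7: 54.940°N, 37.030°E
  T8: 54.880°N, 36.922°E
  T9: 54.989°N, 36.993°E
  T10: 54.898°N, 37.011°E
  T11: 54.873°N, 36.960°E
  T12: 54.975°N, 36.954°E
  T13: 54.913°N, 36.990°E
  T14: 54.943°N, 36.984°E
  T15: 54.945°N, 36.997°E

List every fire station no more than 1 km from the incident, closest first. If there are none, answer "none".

Distances from 54.922°N, 36.971°E:
T1: √((-0.015·111.32)² + (-0.046·63.96)²) = √(2.78823 + 8.65631) = 3.383 km
T2: √((0.045·111.32)² + (-0.041·63.96)²) = √(25.09409 + 6.87677) = 5.654 km
T3: √((-0.031·111.32)² + (-0.038·63.96)²) = √(11.90885 + 5.90723) = 4.221 km
T4: √((-0.036·111.32)² + (-0.007·63.96)²) = √(16.06022 + 0.20045) = 4.032 km
T5: √((0.009·111.32)² + (0.021·63.96)²) = √(1.00376 + 1.80408) = 1.676 km
T6: √((0.024·111.32)² + (0.010·63.96)²) = √(7.13787 + 0.40909) = 2.747 km
T7: √((0.018·111.32)² + (0.059·63.96)²) = √(4.01505 + 14.24036) = 4.273 km
T8: √((-0.042·111.32)² + (-0.049·63.96)²) = √(21.85974 + 9.82221) = 5.629 km
T9: √((0.067·111.32)² + (0.022·63.96)²) = √(55.62833 + 1.97999) = 7.590 km
T10: √((-0.024·111.32)² + (0.040·63.96)²) = √(7.13787 + 6.54541) = 3.699 km
T11: √((-0.049·111.32)² + (-0.011·63.96)²) = √(29.75353 + 0.49500) = 5.500 km
T12: √((0.053·111.32)² + (-0.017·63.96)²) = √(34.80953 + 1.18226) = 5.999 km
T13: √((-0.009·111.32)² + (0.019·63.96)²) = √(1.00376 + 1.47681) = 1.575 km
T14: √((0.021·111.32)² + (0.013·63.96)²) = √(5.46493 + 0.69136) = 2.481 km
T15: √((0.023·111.32)² + (0.026·63.96)²) = √(6.55544 + 2.76544) = 3.053 km
Threshold 1 km: none within range.

none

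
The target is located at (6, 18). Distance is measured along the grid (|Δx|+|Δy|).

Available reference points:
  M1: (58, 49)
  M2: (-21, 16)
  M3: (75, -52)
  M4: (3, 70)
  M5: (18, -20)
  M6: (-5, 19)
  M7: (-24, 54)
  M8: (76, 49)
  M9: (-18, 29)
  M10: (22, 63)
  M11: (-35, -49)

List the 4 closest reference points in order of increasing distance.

M6, M2, M9, M5

Distances from (6, 18):
M1: |52| + |31| = 52 + 31 = 83
M2: |-27| + |-2| = 27 + 2 = 29
M3: |69| + |-70| = 69 + 70 = 139
M4: |-3| + |52| = 3 + 52 = 55
M5: |12| + |-38| = 12 + 38 = 50
M6: |-11| + |1| = 11 + 1 = 12
M7: |-30| + |36| = 30 + 36 = 66
M8: |70| + |31| = 70 + 31 = 101
M9: |-24| + |11| = 24 + 11 = 35
M10: |16| + |45| = 16 + 45 = 61
M11: |-41| + |-67| = 41 + 67 = 108
Sorted: M6 (12) < M2 (29) < M9 (35) < M5 (50) < M4 (55) < M10 (61) < …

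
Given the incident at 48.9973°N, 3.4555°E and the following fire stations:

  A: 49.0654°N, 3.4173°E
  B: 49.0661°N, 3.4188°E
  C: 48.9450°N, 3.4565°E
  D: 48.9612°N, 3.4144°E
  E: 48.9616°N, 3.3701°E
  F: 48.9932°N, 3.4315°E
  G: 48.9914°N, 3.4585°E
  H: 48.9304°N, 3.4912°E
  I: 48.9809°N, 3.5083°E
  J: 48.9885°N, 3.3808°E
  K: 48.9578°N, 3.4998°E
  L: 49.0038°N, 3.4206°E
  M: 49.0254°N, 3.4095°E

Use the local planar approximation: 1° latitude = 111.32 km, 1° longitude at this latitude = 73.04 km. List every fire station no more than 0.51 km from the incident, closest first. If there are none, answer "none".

none

Distances from 48.9973°N, 3.4555°E:
A: √((0.0681·111.32)² + (-0.0382·73.04)²) = √(57.469924 + 7.784814) = 8.0780 km
B: √((0.0688·111.32)² + (-0.0367·73.04)²) = √(58.657463 + 7.185445) = 8.1144 km
C: √((-0.0523·111.32)² + (0.0010·73.04)²) = √(33.896103 + 0.005335) = 5.8225 km
D: √((-0.0361·111.32)² + (-0.0411·73.04)²) = √(16.149564 + 9.011668) = 5.0161 km
E: √((-0.0357·111.32)² + (-0.0854·73.04)²) = √(15.793662 + 38.907853) = 7.3960 km
F: √((-0.0041·111.32)² + (-0.0240·73.04)²) = √(0.208312 + 3.072869) = 1.8114 km
G: √((-0.0059·111.32)² + (0.0030·73.04)²) = √(0.431370 + 0.048014) = 0.6924 km
H: √((-0.0669·111.32)² + (0.0357·73.04)²) = √(55.462396 + 6.799202) = 7.8906 km
I: √((-0.0164·111.32)² + (0.0528·73.04)²) = √(3.332991 + 14.872685) = 4.2668 km
J: √((-0.0088·111.32)² + (-0.0747·73.04)²) = √(0.959648 + 29.768896) = 5.5433 km
K: √((-0.0395·111.32)² + (0.0443·73.04)²) = √(19.334840 + 10.469573) = 5.4593 km
L: √((0.0065·111.32)² + (-0.0349·73.04)²) = √(0.523568 + 6.497890) = 2.6498 km
M: √((0.0281·111.32)² + (-0.0460·73.04)²) = √(9.784960 + 11.288525) = 4.5906 km
Threshold 0.51 km: none within range.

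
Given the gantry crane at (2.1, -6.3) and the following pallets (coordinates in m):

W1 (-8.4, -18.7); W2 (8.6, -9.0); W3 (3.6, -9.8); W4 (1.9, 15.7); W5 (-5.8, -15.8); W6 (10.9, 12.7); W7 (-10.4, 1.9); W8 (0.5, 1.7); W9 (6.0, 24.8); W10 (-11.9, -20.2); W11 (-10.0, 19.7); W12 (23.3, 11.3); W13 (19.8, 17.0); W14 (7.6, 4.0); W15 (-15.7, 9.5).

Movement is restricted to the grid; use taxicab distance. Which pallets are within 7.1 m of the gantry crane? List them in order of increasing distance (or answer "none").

Distances from (2.1, -6.3):
W1: |-10.5| + |-12.4| = 10.5 + 12.4 = 22.9 m
W2: |6.5| + |-2.7| = 6.5 + 2.7 = 9.2 m
W3: |1.5| + |-3.5| = 1.5 + 3.5 = 5.0 m
W4: |-0.2| + |22.0| = 0.2 + 22.0 = 22.2 m
W5: |-7.9| + |-9.5| = 7.9 + 9.5 = 17.4 m
W6: |8.8| + |19.0| = 8.8 + 19.0 = 27.8 m
W7: |-12.5| + |8.2| = 12.5 + 8.2 = 20.7 m
W8: |-1.6| + |8.0| = 1.6 + 8.0 = 9.6 m
W9: |3.9| + |31.1| = 3.9 + 31.1 = 35.0 m
W10: |-14.0| + |-13.9| = 14.0 + 13.9 = 27.9 m
W11: |-12.1| + |26.0| = 12.1 + 26.0 = 38.1 m
W12: |21.2| + |17.6| = 21.2 + 17.6 = 38.8 m
W13: |17.7| + |23.3| = 17.7 + 23.3 = 41.0 m
W14: |5.5| + |10.3| = 5.5 + 10.3 = 15.8 m
W15: |-17.8| + |15.8| = 17.8 + 15.8 = 33.6 m
Threshold 7.1 m: W3 (5.0 m) is within range.

W3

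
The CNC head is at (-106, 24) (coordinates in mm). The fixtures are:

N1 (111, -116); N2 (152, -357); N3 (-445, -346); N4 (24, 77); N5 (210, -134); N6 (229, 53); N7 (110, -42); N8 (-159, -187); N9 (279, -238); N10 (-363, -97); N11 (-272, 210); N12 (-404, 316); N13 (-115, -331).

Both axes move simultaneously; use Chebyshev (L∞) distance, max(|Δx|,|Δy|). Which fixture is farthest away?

Distances from (-106, 24):
N1: 217 mm
N2: 381 mm
N3: 370 mm
N4: 130 mm
N5: 316 mm
N6: 335 mm
N7: 216 mm
N8: 211 mm
N9: 385 mm
N10: 257 mm
N11: 186 mm
N12: 298 mm
N13: 355 mm
Maximum: N9 at 385 mm.

N9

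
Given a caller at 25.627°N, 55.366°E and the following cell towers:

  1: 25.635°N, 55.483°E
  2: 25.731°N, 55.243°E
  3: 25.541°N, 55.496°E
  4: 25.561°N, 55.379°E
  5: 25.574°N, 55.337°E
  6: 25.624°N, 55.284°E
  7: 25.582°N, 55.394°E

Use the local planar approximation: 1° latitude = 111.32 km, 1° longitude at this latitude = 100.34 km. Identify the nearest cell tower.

7

Distances from 25.627°N, 55.366°E:
1: √((0.008·111.32)² + (0.117·100.34)²) = √(0.79310 + 137.82243) = 11.774 km
2: √((0.104·111.32)² + (-0.123·100.34)²) = √(134.03341 + 152.32052) = 16.922 km
3: √((-0.086·111.32)² + (0.130·100.34)²) = √(91.65229 + 170.15115) = 16.180 km
4: √((-0.066·111.32)² + (0.013·100.34)²) = √(53.98017 + 1.70151) = 7.462 km
5: √((-0.053·111.32)² + (-0.029·100.34)²) = √(34.80953 + 8.46729) = 6.579 km
6: √((-0.003·111.32)² + (-0.082·100.34)²) = √(0.11153 + 67.69801) = 8.235 km
7: √((-0.045·111.32)² + (0.028·100.34)²) = √(25.09409 + 7.89340) = 5.743 km
Minimum: 7 at 5.743 km.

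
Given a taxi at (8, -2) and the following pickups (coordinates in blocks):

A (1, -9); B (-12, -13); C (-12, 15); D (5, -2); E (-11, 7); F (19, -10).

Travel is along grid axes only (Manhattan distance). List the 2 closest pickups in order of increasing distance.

D, A

Distances from (8, -2):
A: 14 blocks
B: 31 blocks
C: 37 blocks
D: 3 blocks
E: 28 blocks
F: 19 blocks
Sorted: D (3 blocks) < A (14 blocks) < F (19 blocks) < E (28 blocks) < …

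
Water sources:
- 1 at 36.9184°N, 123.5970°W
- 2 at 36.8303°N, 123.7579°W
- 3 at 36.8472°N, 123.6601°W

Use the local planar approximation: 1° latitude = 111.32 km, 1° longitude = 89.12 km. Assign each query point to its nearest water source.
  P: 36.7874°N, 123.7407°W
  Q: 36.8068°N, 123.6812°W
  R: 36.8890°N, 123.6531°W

P→2; Q→3; R→3

P at 36.7874°N, 123.7407°W:
  1: 19.4080 km
  2: 5.0156 km
  3: 9.7934 km
  → nearest: 2 (5.0156 km)
Q at 36.8068°N, 123.6812°W:
  1: 14.5137 km
  2: 7.3190 km
  3: 4.8746 km
  → nearest: 3 (4.8746 km)
R at 36.8890°N, 123.6531°W:
  1: 5.9756 km
  2: 11.3987 km
  3: 4.6948 km
  → nearest: 3 (4.6948 km)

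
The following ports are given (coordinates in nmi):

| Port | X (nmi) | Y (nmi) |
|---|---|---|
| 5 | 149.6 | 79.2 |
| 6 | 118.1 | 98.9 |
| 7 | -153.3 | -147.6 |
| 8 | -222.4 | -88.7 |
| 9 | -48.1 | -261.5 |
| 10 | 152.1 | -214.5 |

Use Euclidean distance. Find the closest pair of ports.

5 and 6

Pairwise distances:
5–6: 37.2 nmi
7–8: 90.8 nmi
7–9: 155.0 nmi
9–10: 205.6 nmi
8–9: 245.4 nmi
5–10: 293.7 nmi
7–10: 312.6 nmi
6–10: 315.2 nmi
6–7: 366.6 nmi
5–7: 378.4 nmi
6–8: 388.8 nmi
5–9: 393.9 nmi
8–10: 395.1 nmi
6–9: 396.9 nmi
5–8: 408.1 nmi
Closest pair: 5–6 at 37.2 nmi.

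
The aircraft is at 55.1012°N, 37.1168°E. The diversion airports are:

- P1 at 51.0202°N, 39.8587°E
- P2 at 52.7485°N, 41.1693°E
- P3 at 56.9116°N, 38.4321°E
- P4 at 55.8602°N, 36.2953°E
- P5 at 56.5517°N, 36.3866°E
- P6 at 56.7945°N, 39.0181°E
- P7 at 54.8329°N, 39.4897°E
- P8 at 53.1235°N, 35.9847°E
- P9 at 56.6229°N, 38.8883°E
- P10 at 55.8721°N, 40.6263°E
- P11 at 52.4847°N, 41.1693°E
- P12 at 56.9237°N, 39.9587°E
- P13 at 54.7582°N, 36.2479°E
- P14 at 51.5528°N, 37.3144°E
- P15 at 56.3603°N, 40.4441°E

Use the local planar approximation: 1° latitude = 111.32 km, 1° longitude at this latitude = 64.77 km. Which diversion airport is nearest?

Distances from 55.1012°N, 37.1168°E:
P1: 487.7755 km
P2: 370.7950 km
P3: 218.8002 km
P4: 99.8500 km
P5: 168.2536 km
P6: 225.1595 km
P7: 156.5679 km
P8: 232.0476 km
P9: 204.5976 km
P10: 242.9701 km
P11: 392.0886 km
P12: 273.9385 km
P13: 68.0089 km
P14: 395.2152 km
P15: 257.0795 km
Minimum: P13 at 68.0089 km.

P13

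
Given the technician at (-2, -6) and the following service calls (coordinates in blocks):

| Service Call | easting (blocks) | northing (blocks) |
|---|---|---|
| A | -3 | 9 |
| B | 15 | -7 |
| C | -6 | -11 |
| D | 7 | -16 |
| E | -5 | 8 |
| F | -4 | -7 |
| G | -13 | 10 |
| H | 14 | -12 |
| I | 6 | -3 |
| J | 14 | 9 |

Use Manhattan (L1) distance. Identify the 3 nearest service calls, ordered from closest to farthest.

Distances from (-2, -6):
A: 16 blocks
B: 18 blocks
C: 9 blocks
D: 19 blocks
E: 17 blocks
F: 3 blocks
G: 27 blocks
H: 22 blocks
I: 11 blocks
J: 31 blocks
Sorted: F (3 blocks) < C (9 blocks) < I (11 blocks) < A (16 blocks) < E (17 blocks) < …

F, C, I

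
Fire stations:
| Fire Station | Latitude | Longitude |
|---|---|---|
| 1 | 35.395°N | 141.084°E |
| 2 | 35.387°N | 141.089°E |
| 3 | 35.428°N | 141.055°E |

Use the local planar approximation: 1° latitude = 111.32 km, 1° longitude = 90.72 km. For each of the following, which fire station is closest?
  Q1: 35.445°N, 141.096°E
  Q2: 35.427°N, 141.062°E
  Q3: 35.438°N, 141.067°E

Q1→3; Q2→3; Q3→3

Q1 at 35.445°N, 141.096°E:
  1: √((-0.050·111.32)² + (-0.012·90.72)²) = √(30.98036 + 1.18514) = 5.671 km
  2: √((-0.058·111.32)² + (-0.007·90.72)²) = √(41.68717 + 0.40328) = 6.488 km
  3: √((-0.017·111.32)² + (-0.041·90.72)²) = √(3.58133 + 13.83483) = 4.173 km
  → nearest: 3 (4.173 km)
Q2 at 35.427°N, 141.062°E:
  1: √((-0.032·111.32)² + (0.022·90.72)²) = √(12.68955 + 3.98338) = 4.083 km
  2: √((-0.040·111.32)² + (0.027·90.72)²) = √(19.82743 + 5.99976) = 5.082 km
  3: √((0.001·111.32)² + (-0.007·90.72)²) = √(0.01239 + 0.40328) = 0.645 km
  → nearest: 3 (0.645 km)
Q3 at 35.438°N, 141.067°E:
  1: √((-0.043·111.32)² + (0.017·90.72)²) = √(22.91307 + 2.37850) = 5.029 km
  2: √((-0.051·111.32)² + (0.022·90.72)²) = √(32.23196 + 3.98338) = 6.018 km
  3: √((-0.010·111.32)² + (-0.012·90.72)²) = √(1.23921 + 1.18514) = 1.557 km
  → nearest: 3 (1.557 km)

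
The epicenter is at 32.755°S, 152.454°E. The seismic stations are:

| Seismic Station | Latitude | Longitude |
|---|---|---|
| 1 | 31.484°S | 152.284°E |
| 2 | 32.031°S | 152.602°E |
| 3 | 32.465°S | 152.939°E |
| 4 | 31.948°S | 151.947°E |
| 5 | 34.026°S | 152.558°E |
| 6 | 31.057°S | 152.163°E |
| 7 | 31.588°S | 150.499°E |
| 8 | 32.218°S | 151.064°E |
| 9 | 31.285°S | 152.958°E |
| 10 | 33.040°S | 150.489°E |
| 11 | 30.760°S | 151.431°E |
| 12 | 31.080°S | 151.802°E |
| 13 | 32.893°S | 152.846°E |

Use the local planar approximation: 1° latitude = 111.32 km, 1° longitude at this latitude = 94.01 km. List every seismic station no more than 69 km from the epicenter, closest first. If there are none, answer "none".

13, 3

Distances from 32.755°S, 152.454°E:
1: √((1.271·111.32)² + (-0.170·94.01)²) = √(20018.77491 + 255.41473) = 142.387 km
2: √((0.724·111.32)² + (0.148·94.01)²) = √(6495.66363 + 193.58493) = 81.788 km
3: √((0.290·111.32)² + (0.485·94.01)²) = √(1042.17918 + 2078.89035) = 55.867 km
4: √((0.807·111.32)² + (-0.507·94.01)²) = √(8070.37035 + 2271.76824) = 101.696 km
5: √((-1.271·111.32)² + (0.104·94.01)²) = √(20018.77491 + 95.59051) = 141.825 km
6: √((1.698·111.32)² + (-0.291·94.01)²) = √(35729.07454 + 748.40052) = 190.991 km
7: √((1.167·111.32)² + (-1.955·94.01)²) = √(16876.72242 + 33778.59869) = 225.067 km
8: √((0.537·111.32)² + (-1.390·94.01)²) = √(3573.50971 + 17075.66814) = 143.698 km
9: √((1.470·111.32)² + (0.504·94.01)²) = √(26778.18051 + 2244.96295) = 170.362 km
10: √((-0.285·111.32)² + (-1.965·94.01)²) = √(1006.55177 + 34125.04359) = 187.434 km
11: √((1.995·111.32)² + (-1.023·94.01)²) = √(49321.03656 + 9249.09782) = 242.013 km
12: √((1.675·111.32)² + (-0.652·94.01)²) = √(34767.70452 + 3757.01818) = 196.277 km
13: √((-0.138·111.32)² + (0.392·94.01)²) = √(235.99596 + 1358.06401) = 39.926 km
Threshold 69 km: 13 (39.926 km), 3 (55.867 km) are within range.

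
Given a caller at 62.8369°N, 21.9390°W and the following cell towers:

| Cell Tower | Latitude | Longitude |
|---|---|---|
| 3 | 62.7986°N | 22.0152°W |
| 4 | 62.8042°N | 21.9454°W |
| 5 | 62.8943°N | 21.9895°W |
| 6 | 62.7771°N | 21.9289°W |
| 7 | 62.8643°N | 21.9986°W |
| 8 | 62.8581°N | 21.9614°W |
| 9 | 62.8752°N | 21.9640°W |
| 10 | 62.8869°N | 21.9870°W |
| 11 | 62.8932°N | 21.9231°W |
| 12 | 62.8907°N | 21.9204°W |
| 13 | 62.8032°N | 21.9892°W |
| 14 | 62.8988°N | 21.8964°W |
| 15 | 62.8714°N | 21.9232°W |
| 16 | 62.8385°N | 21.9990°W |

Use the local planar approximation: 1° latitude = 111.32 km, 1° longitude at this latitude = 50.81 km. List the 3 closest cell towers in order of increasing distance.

Distances from 62.8369°N, 21.9390°W:
3: √((-0.0383·111.32)² + (-0.0762·50.81)²) = √(18.177910 + 14.990231) = 5.7592 km
4: √((-0.0327·111.32)² + (-0.0064·50.81)²) = √(13.250794 + 0.105745) = 3.6547 km
5: √((0.0574·111.32)² + (-0.0505·50.81)²) = √(40.829135 + 6.583868) = 6.8857 km
6: √((-0.0598·111.32)² + (0.0101·50.81)²) = √(44.314797 + 0.263355) = 6.6767 km
7: √((0.0274·111.32)² + (-0.0596·50.81)²) = √(9.303525 + 9.170456) = 4.2981 km
8: √((0.0212·111.32)² + (-0.0224·50.81)²) = √(5.569524 + 1.295372) = 2.6201 km
9: √((0.0383·111.32)² + (-0.0250·50.81)²) = √(18.177910 + 1.613535) = 4.4488 km
10: √((0.0500·111.32)² + (-0.0480·50.81)²) = √(30.980356 + 5.948136) = 6.0769 km
11: √((0.0563·111.32)² + (0.0159·50.81)²) = √(39.279250 + 0.652668) = 6.3192 km
12: √((0.0538·111.32)² + (0.0186·50.81)²) = √(35.868313 + 0.893150) = 6.0631 km
13: √((-0.0337·111.32)² + (-0.0502·50.81)²) = √(14.073632 + 6.505877) = 4.5365 km
14: √((0.0619·111.32)² + (0.0426·50.81)²) = √(47.481857 + 4.685086) = 7.2227 km
15: √((0.0345·111.32)² + (0.0158·50.81)²) = √(14.749747 + 0.644485) = 3.9235 km
16: √((0.0016·111.32)² + (-0.0600·50.81)²) = √(0.031724 + 9.293962) = 3.0538 km
Sorted: 8 (2.6201 km) < 16 (3.0538 km) < 4 (3.6547 km) < 15 (3.9235 km) < 7 (4.2981 km) < …

8, 16, 4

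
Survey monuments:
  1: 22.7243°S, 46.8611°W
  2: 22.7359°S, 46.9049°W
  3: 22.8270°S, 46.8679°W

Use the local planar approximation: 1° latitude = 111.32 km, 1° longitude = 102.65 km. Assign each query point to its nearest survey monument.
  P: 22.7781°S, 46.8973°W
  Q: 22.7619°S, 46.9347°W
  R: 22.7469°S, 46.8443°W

P→2; Q→2; R→1

P at 22.7781°S, 46.8973°W:
  1: 7.0482 km
  2: 4.7620 km
  3: 6.2241 km
  → nearest: 2 (4.7620 km)
Q at 22.7619°S, 46.9347°W:
  1: 8.6370 km
  2: 4.2112 km
  3: 9.9768 km
  → nearest: 2 (4.2112 km)
R at 22.7469°S, 46.8443°W:
  1: 3.0501 km
  2: 6.3400 km
  3: 9.2400 km
  → nearest: 1 (3.0501 km)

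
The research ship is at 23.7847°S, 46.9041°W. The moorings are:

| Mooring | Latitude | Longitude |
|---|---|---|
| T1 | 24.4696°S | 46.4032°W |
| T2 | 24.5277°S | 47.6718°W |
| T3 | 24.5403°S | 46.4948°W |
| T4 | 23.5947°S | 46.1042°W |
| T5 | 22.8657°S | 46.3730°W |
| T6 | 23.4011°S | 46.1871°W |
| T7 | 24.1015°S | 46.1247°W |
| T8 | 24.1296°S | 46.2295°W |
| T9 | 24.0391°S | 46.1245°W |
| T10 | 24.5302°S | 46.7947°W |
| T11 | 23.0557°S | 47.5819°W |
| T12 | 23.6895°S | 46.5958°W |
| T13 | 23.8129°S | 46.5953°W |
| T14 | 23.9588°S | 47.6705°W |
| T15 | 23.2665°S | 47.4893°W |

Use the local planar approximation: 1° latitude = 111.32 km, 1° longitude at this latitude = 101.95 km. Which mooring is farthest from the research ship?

T5

Distances from 23.7847°S, 46.9041°W:
T1: √((-0.6849·111.32)² + (0.5009·101.95)²) = √(5813.005418 + 2607.813466) = 91.7650 km
T2: √((-0.7430·111.32)² + (-0.7677·101.95)²) = √(6841.069820 + 6125.725637) = 113.8718 km
T3: √((-0.7556·111.32)² + (0.4093·101.95)²) = √(7075.062714 + 1741.237251) = 93.8952 km
T4: √((0.1900·111.32)² + (0.7999·101.95)²) = √(447.356341 + 6650.370696) = 84.2480 km
T5: √((0.9190·111.32)² + (0.5311·101.95)²) = √(10465.920177 + 2931.750872) = 115.7483 km
T6: √((0.3836·111.32)² + (0.7170·101.95)²) = √(1823.490866 + 5343.339533) = 84.6571 km
T7: √((-0.3168·111.32)² + (0.7794·101.95)²) = √(1243.703170 + 6313.864584) = 86.9343 km
T8: √((-0.3449·111.32)² + (0.6746·101.95)²) = √(1474.119815 + 4730.065274) = 78.7666 km
T9: √((-0.2544·111.32)² + (0.7796·101.95)²) = √(802.011525 + 6317.105371) = 84.3749 km
T10: √((-0.7455·111.32)² + (0.1094·101.95)²) = √(6887.184080 + 124.396770) = 83.7352 km
T11: √((0.7290·111.32)² + (-0.6778·101.95)²) = √(6585.692549 + 4775.046325) = 106.5868 km
T12: √((0.0952·111.32)² + (0.3083·101.95)²) = √(112.310482 + 987.919391) = 33.1697 km
T13: √((-0.0282·111.32)² + (0.3088·101.95)²) = √(9.854727 + 991.126398) = 31.6383 km
T14: √((-0.1741·111.32)² + (-0.7664·101.95)²) = √(375.615874 + 6104.996965) = 80.5023 km
T15: √((0.5182·111.32)² + (-0.5852·101.95)²) = √(3327.677365 + 3559.451626) = 82.9887 km
Maximum: T5 at 115.7483 km.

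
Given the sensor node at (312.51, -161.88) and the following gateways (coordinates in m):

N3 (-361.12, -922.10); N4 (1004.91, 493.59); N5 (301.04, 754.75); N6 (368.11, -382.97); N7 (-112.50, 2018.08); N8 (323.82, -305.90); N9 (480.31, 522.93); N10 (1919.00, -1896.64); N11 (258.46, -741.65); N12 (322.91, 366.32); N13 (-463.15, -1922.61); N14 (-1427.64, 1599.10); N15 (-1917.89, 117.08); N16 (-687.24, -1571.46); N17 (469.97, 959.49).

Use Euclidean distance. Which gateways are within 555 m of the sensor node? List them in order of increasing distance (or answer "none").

Distances from (312.51, -161.88):
N3: 1015.73 m
N4: 953.45 m
N5: 916.70 m
N6: 227.97 m
N7: 2221.00 m
N8: 144.46 m
N9: 705.07 m
N10: 2364.36 m
N11: 582.28 m
N12: 528.30 m
N13: 1924.01 m
N14: 2475.72 m
N15: 2247.78 m
N16: 1728.12 m
N17: 1132.37 m
Threshold 555 m: N8 (144.46 m), N6 (227.97 m), N12 (528.30 m) are within range.

N8, N6, N12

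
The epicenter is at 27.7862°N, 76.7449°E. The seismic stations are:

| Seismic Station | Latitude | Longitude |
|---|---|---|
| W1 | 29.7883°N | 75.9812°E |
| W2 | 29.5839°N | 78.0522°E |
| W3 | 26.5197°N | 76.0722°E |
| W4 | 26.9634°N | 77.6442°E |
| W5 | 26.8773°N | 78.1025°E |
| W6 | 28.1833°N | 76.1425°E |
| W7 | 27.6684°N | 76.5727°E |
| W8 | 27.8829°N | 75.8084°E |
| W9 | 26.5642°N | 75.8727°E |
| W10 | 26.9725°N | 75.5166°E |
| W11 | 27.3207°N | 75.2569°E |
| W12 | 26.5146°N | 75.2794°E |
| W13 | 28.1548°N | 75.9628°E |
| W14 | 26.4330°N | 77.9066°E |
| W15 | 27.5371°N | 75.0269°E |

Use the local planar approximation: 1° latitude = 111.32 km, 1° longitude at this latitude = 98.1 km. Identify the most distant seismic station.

Distances from 27.7862°N, 76.7449°E:
W1: √((2.0021·111.32)² + (-0.7637·98.1)²) = √(49672.718246 + 5612.852066) = 235.1288 km
W2: √((1.7977·111.32)² + (1.3073·98.1)²) = √(40047.999991 + 16447.069860) = 237.6869 km
W3: √((-1.2665·111.32)² + (-0.6727·98.1)²) = √(19877.272135 + 4354.926906) = 155.6669 km
W4: √((-0.8228·111.32)² + (0.8993·98.1)²) = √(8389.478422 + 7783.003067) = 127.1711 km
W5: √((-0.9089·111.32)² + (1.3576·98.1)²) = √(10237.139047 + 17737.061562) = 167.2549 km
W6: √((0.3971·111.32)² + (-0.6024·98.1)²) = √(1954.097232 + 3492.271029) = 73.7995 km
W7: √((-0.1178·111.32)² + (-0.1722·98.1)²) = √(171.963777 + 285.367368) = 21.3853 km
W8: √((0.0967·111.32)² + (-0.9365·98.1)²) = √(115.877560 + 8440.216331) = 92.4992 km
W9: √((-1.2220·111.32)² + (-0.8722·98.1)²) = √(18504.987972 + 7320.996166) = 160.7046 km
W10: √((-0.8137·111.32)² + (-1.2283·98.1)²) = √(8204.932779 + 14519.341444) = 150.7457 km
W11: √((-0.4655·111.32)² + (-1.4880·98.1)²) = √(2685.256435 + 21308.058340) = 154.8978 km
W12: √((-1.2716·111.32)² + (-1.4655·98.1)²) = √(20037.679868 + 20668.533367) = 201.7578 km
W13: √((0.3686·111.32)² + (-0.7821·98.1)²) = √(1683.670324 + 5886.573710) = 87.0071 km
W14: √((-1.3532·111.32)² + (1.1617·98.1)²) = √(22691.874530 + 12987.512946) = 188.8899 km
W15: √((-0.2491·111.32)² + (-1.7180·98.1)²) = √(768.942474 + 28404.315882) = 170.8018 km
Maximum: W2 at 237.6869 km.

W2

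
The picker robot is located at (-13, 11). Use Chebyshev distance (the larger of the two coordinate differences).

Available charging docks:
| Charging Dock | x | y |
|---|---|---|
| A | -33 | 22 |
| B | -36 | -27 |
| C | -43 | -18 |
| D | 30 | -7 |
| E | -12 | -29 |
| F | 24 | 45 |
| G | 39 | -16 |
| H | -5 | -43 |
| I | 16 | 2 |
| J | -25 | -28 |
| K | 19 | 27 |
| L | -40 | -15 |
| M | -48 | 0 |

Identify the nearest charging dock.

Distances from (-13, 11):
A: max(|-20|, |11|) = 20
B: max(|-23|, |-38|) = 38
C: max(|-30|, |-29|) = 30
D: max(|43|, |-18|) = 43
E: max(|1|, |-40|) = 40
F: max(|37|, |34|) = 37
G: max(|52|, |-27|) = 52
H: max(|8|, |-54|) = 54
I: max(|29|, |-9|) = 29
J: max(|-12|, |-39|) = 39
K: max(|32|, |16|) = 32
L: max(|-27|, |-26|) = 27
M: max(|-35|, |-11|) = 35
Minimum: A at 20.

A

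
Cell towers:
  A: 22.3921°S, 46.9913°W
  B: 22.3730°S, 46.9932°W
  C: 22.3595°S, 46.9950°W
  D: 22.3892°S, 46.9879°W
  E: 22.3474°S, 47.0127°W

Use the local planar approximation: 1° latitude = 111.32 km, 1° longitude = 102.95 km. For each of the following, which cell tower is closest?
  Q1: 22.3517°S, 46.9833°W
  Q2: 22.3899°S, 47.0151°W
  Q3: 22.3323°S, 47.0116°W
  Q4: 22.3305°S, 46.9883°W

Q1→C; Q2→A; Q3→E; Q4→E

Q1 at 22.3517°S, 46.9833°W:
  A: √((-0.0404·111.32)² + (-0.0080·102.95)²) = √(20.225959 + 0.678317) = 4.5721 km
  B: √((-0.0213·111.32)² + (-0.0099·102.95)²) = √(5.622191 + 1.038779) = 2.5809 km
  C: √((-0.0078·111.32)² + (-0.0117·102.95)²) = √(0.753938 + 1.450856) = 1.4849 km
  D: √((-0.0375·111.32)² + (-0.0046·102.95)²) = √(17.426450 + 0.224269) = 4.2013 km
  E: √((0.0043·111.32)² + (-0.0294·102.95)²) = √(0.229131 + 9.161094) = 3.0643 km
  → nearest: C (1.4849 km)
Q2 at 22.3899°S, 47.0151°W:
  A: √((-0.0022·111.32)² + (0.0238·102.95)²) = √(0.059978 + 6.003529) = 2.4624 km
  B: √((0.0169·111.32)² + (0.0219·102.95)²) = √(3.539320 + 5.083244) = 2.9364 km
  C: √((0.0304·111.32)² + (0.0201·102.95)²) = √(11.452322 + 4.281982) = 3.9666 km
  D: √((0.0007·111.32)² + (0.0272·102.95)²) = √(0.006072 + 7.841344) = 2.8013 km
  E: √((0.0425·111.32)² + (0.0024·102.95)²) = √(22.383307 + 0.061049) = 4.7375 km
  → nearest: A (2.4624 km)
Q3 at 22.3323°S, 47.0116°W:
  A: √((-0.0598·111.32)² + (0.0203·102.95)²) = √(44.314797 + 4.367619) = 6.9773 km
  B: √((-0.0407·111.32)² + (0.0184·102.95)²) = √(20.527460 + 3.588297) = 4.9108 km
  C: √((-0.0272·111.32)² + (0.0166·102.95)²) = √(9.168203 + 2.920578) = 3.4769 km
  D: √((-0.0569·111.32)² + (0.0237·102.95)²) = √(40.120924 + 5.953185) = 6.7878 km
  E: √((-0.0151·111.32)² + (-0.0011·102.95)²) = √(2.825532 + 0.012824) = 1.6847 km
  → nearest: E (1.6847 km)
Q4 at 22.3305°S, 46.9883°W:
  A: √((-0.0616·111.32)² + (-0.0030·102.95)²) = √(47.022728 + 0.095388) = 6.8643 km
  B: √((-0.0425·111.32)² + (-0.0049·102.95)²) = √(22.383307 + 0.254475) = 4.7579 km
  C: √((-0.0290·111.32)² + (-0.0067·102.95)²) = √(10.421792 + 0.475776) = 3.3011 km
  D: √((-0.0587·111.32)² + (0.0004·102.95)²) = √(42.699481 + 0.001696) = 6.5346 km
  E: √((-0.0169·111.32)² + (-0.0244·102.95)²) = √(3.539320 + 6.310044) = 3.1384 km
  → nearest: E (3.1384 km)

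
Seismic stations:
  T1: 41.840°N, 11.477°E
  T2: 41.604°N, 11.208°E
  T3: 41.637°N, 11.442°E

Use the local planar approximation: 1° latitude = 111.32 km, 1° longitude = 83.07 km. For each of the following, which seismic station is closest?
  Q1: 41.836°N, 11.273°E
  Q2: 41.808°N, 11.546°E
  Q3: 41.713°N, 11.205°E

Q1 at 41.836°N, 11.273°E:
  T1: √((0.004·111.32)² + (0.204·83.07)²) = √(0.19827 + 287.17641) = 16.952 km
  T2: √((-0.232·111.32)² + (-0.065·83.07)²) = √(666.99467 + 29.15514) = 26.385 km
  T3: √((-0.199·111.32)² + (0.169·83.07)²) = √(490.74123 + 197.08875) = 26.227 km
  → nearest: T1 (16.952 km)
Q2 at 41.808°N, 11.546°E:
  T1: √((0.032·111.32)² + (-0.069·83.07)²) = √(12.68955 + 32.85388) = 6.749 km
  T2: √((-0.204·111.32)² + (-0.338·83.07)²) = √(515.71140 + 788.35499) = 36.112 km
  T3: √((-0.171·111.32)² + (-0.104·83.07)²) = √(362.35864 + 74.63716) = 20.904 km
  → nearest: T1 (6.749 km)
Q3 at 41.713°N, 11.205°E:
  T1: √((0.127·111.32)² + (0.272·83.07)²) = √(199.87286 + 510.53583) = 26.653 km
  T2: √((-0.109·111.32)² + (0.003·83.07)²) = √(147.23104 + 0.06211) = 12.136 km
  T3: √((-0.076·111.32)² + (0.237·83.07)²) = √(71.57701 + 387.60120) = 21.428 km
  → nearest: T2 (12.136 km)

Q1→T1; Q2→T1; Q3→T2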